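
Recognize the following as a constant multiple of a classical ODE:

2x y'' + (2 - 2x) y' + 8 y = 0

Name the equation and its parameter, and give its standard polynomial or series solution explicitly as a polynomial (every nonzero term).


All three coefficients share the factor 2; dividing through by 2 gives  x y'' + (1 - x) y' + 4 y = 0.
This matches the Laguerre equation x y'' + (1 - x) y' + n y = 0 with n = 4; the polynomial solution is L_4(x).
With y = sum_k a_k x^k, matching x^k gives (k+1)k a_{k+1} + (k+1) a_{k+1} - k a_k + n a_k = 0, i.e. (k+1)^2 a_{k+1} = (k - n) a_k = (k - 4) a_k. The right side vanishes at k = 4, so the series terminates at degree 4.
Standard normalization L_n(0) = 1 gives a_0 = 1. Work upward with a_{k+1} = (k - 4) a_k / (k+1)^2:
  a_1 = (0 - 4)(1) / 1^2 = -4/1 = -4
  a_2 = (1 - 4)(-4) / 2^2 = 12/4 = 3
  a_3 = (2 - 4)(3) / 3^2 = -6/9 = -2/3
  a_4 = (3 - 4)(-2/3) / 4^2 = (2/3)/16 = 1/24
Hence L_4(x) = x^4/24 - 2 x^3/3 + 3 x^2 - 4 x + 1.

L_4(x); series = x^4/24 - 2 x^3/3 + 3 x^2 - 4 x + 1


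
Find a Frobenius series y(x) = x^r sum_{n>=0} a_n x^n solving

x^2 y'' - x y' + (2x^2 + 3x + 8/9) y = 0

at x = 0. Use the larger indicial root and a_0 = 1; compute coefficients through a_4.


Write in Frobenius form y'' + (p(x)/x) y' + (q(x)/x^2) y = 0:
  p(x) = -1,  q(x) = 2x^2 + 3x + 8/9.
Indicial equation: r(r-1) + (-1) r + (8/9) = 0 -> roots r_1 = 4/3, r_2 = 2/3.
Take r = r_1 = 4/3. Let y(x) = x^r sum_{n>=0} a_n x^n with a_0 = 1.
Substitute y = x^r sum a_n x^n and match x^{r+n}. The recurrence is
  D(n) a_n + 3 a_{n-1} + 2 a_{n-2} = 0,  where D(n) = (r+n)(r+n-1) + (-1)(r+n) + (8/9).
  a_n = [-3 a_{n-1} - 2 a_{n-2}] / D(n).
Since the indicial polynomial factors as (r - r_1)(r - r_2), D(n) = (r_1 + n - r_1)(r_1 + n - r_2) = n(n + 2/3).
Evaluating step by step (a_0 = 1):
  n = 1: D(1) = 1(1 + 2/3) = 5/3; numerator = -3(1) = -3; a_1 = (-3)/(5/3) = -9/5
  n = 2: D(2) = 2(2 + 2/3) = 16/3; numerator = -3(-9/5) - 2(1) = 17/5; a_2 = (17/5)/(16/3) = 51/80
  n = 3: D(3) = 3(3 + 2/3) = 11; numerator = -3(51/80) - 2(-9/5) = 27/16; a_3 = (27/16)/(11) = 27/176
  n = 4: D(4) = 4(4 + 2/3) = 56/3; numerator = -3(27/176) - 2(51/80) = -1527/880; a_4 = (-1527/880)/(56/3) = -4581/49280

r = 4/3; a_0 = 1; a_1 = -9/5; a_2 = 51/80; a_3 = 27/176; a_4 = -4581/49280


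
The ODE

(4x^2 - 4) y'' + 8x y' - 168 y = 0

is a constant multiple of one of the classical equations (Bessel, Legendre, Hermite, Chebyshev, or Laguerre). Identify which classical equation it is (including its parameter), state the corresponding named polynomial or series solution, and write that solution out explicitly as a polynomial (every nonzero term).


All three coefficients share the factor -4; dividing through by -4 gives  (1 - x^2) y'' - 2x y' + 42 y = 0.
This matches the Legendre equation (1 - x^2) y'' - 2x y' + n(n+1) y = 0 (note the -2x y' term) with n(n+1) = 42, so n = 6; the polynomial solution is P_6(x).
With y = sum_k a_k x^k, matching x^k gives (k+2)(k+1) a_{k+2} = [k(k+1) - n(n+1)] a_k = (k - 6)(k + 7) a_k. The right side vanishes at k = 6, so the series with the parity of 6 terminates at degree 6.
Standard normalization (P_n(1) = 1): leading coefficient (2n)!/(2^n (n!)^2) = 479001600/(64*518400) = 231/16, so a_6 = 231/16. Work downward with a_k = (k+1)(k+2) a_{k+2} / ((k - 6)(k + 7)):
  a_4 = (5)(6)(231/16) / ((4 - 6)(4 + 7)) = (3465/8)/(-22) = -315/16
  a_2 = (3)(4)(-315/16) / ((2 - 6)(2 + 7)) = (-945/4)/(-36) = 105/16
  a_0 = (1)(2)(105/16) / ((0 - 6)(0 + 7)) = (105/8)/(-42) = -5/16
Hence P_6(x) = 231 x^6/16 - 315 x^4/16 + 105 x^2/16 - 5/16.

P_6(x); series = 231 x^6/16 - 315 x^4/16 + 105 x^2/16 - 5/16


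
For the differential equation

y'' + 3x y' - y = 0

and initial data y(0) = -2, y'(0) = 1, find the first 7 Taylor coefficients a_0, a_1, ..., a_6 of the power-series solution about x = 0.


Ansatz: y(x) = sum_{n>=0} a_n x^n, so y'(x) = sum_{n>=1} n a_n x^(n-1) and y''(x) = sum_{n>=2} n(n-1) a_n x^(n-2).
Substitute into P(x) y'' + Q(x) y' + R(x) y = 0 with P(x) = 1, Q(x) = 3x, R(x) = -1, and match powers of x.
Initial conditions: a_0 = -2, a_1 = 1.
Setting the coefficient of each power of x to zero and solving order by order (substituting the coefficients already found):
  x^0: 2 a_2 - a_0 = 0  ->  2 a_2 = a_0 = -2  ->  a_2 = -1
  x^1: 6 a_3 + 2 a_1 = 0  ->  6 a_3 = -2 a_1 = -2  ->  a_3 = -1/3
  x^2: 12 a_4 + 5 a_2 = 0  ->  12 a_4 = -5 a_2 = 5  ->  a_4 = 5/12
  x^3: 20 a_5 + 8 a_3 = 0  ->  20 a_5 = -8 a_3 = 8/3  ->  a_5 = 2/15
  x^4: 30 a_6 + 11 a_4 = 0  ->  30 a_6 = -11 a_4 = -55/12  ->  a_6 = -11/72
Truncated series: y(x) = -2 + x - x^2 - (1/3) x^3 + (5/12) x^4 + (2/15) x^5 - (11/72) x^6 + O(x^7).

a_0 = -2; a_1 = 1; a_2 = -1; a_3 = -1/3; a_4 = 5/12; a_5 = 2/15; a_6 = -11/72


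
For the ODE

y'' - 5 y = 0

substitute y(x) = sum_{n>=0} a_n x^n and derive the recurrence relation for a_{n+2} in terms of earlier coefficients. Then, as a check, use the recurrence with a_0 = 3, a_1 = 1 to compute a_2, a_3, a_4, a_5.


Substitute y = sum_n a_n x^n into y'' + (const) y = 0.
y''(x) = sum_{n>=0} (n+2)(n+1) a_{n+2} x^n.
The ODE becomes sum_n [(n+2)(n+1) a_{n+2} - 5 a_n] x^n = 0.
Setting each coefficient to zero gives the recurrence:
  (n+2)(n+1) a_{n+2} - 5 a_n = 0,
  a_{n+2} = 5 / ((n+1)(n+2)) a_n.

Check with a_0 = 3, a_1 = 1 (apply the recurrence for n = 0, 1, 2, 3): a_0 = 3, a_1 = 1, a_2 = 15/2, a_3 = 5/6, a_4 = 25/8, a_5 = 5/24.

a_{n+2} = 5/((n+1)(n+2)) * a_n; check: a_0 = 3, a_1 = 1, a_2 = 15/2, a_3 = 5/6, a_4 = 25/8, a_5 = 5/24


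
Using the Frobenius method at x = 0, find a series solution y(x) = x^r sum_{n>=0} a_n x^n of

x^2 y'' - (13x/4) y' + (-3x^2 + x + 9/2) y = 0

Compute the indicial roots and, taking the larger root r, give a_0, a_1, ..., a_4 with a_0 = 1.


Write in Frobenius form y'' + (p(x)/x) y' + (q(x)/x^2) y = 0:
  p(x) = -13/4,  q(x) = -3x^2 + x + 9/2.
Indicial equation: r(r-1) + (-13/4) r + (9/2) = 0 -> roots r_1 = 9/4, r_2 = 2.
Take r = r_1 = 9/4. Let y(x) = x^r sum_{n>=0} a_n x^n with a_0 = 1.
Substitute y = x^r sum a_n x^n and match x^{r+n}. The recurrence is
  D(n) a_n + 1 a_{n-1} - 3 a_{n-2} = 0,  where D(n) = (r+n)(r+n-1) + (-13/4)(r+n) + (9/2).
  a_n = [-1 a_{n-1} + 3 a_{n-2}] / D(n).
Since the indicial polynomial factors as (r - r_1)(r - r_2), D(n) = (r_1 + n - r_1)(r_1 + n - r_2) = n(n + 1/4).
Evaluating step by step (a_0 = 1):
  n = 1: D(1) = 1(1 + 1/4) = 5/4; numerator = -1(1) = -1; a_1 = (-1)/(5/4) = -4/5
  n = 2: D(2) = 2(2 + 1/4) = 9/2; numerator = -1(-4/5) + 3(1) = 19/5; a_2 = (19/5)/(9/2) = 38/45
  n = 3: D(3) = 3(3 + 1/4) = 39/4; numerator = -1(38/45) + 3(-4/5) = -146/45; a_3 = (-146/45)/(39/4) = -584/1755
  n = 4: D(4) = 4(4 + 1/4) = 17; numerator = -1(-584/1755) + 3(38/45) = 1006/351; a_4 = (1006/351)/(17) = 1006/5967

r = 9/4; a_0 = 1; a_1 = -4/5; a_2 = 38/45; a_3 = -584/1755; a_4 = 1006/5967


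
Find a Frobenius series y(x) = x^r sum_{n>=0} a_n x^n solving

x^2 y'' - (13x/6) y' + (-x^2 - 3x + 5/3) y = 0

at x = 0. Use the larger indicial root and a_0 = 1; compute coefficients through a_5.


Write in Frobenius form y'' + (p(x)/x) y' + (q(x)/x^2) y = 0:
  p(x) = -13/6,  q(x) = -x^2 - 3x + 5/3.
Indicial equation: r(r-1) + (-13/6) r + (5/3) = 0 -> roots r_1 = 5/2, r_2 = 2/3.
Take r = r_1 = 5/2. Let y(x) = x^r sum_{n>=0} a_n x^n with a_0 = 1.
Substitute y = x^r sum a_n x^n and match x^{r+n}. The recurrence is
  D(n) a_n - 3 a_{n-1} - 1 a_{n-2} = 0,  where D(n) = (r+n)(r+n-1) + (-13/6)(r+n) + (5/3).
  a_n = [3 a_{n-1} + 1 a_{n-2}] / D(n).
Since the indicial polynomial factors as (r - r_1)(r - r_2), D(n) = (r_1 + n - r_1)(r_1 + n - r_2) = n(n + 11/6).
Evaluating step by step (a_0 = 1):
  n = 1: D(1) = 1(1 + 11/6) = 17/6; numerator = 3(1) = 3; a_1 = (3)/(17/6) = 18/17
  n = 2: D(2) = 2(2 + 11/6) = 23/3; numerator = 3(18/17) + 1(1) = 71/17; a_2 = (71/17)/(23/3) = 213/391
  n = 3: D(3) = 3(3 + 11/6) = 29/2; numerator = 3(213/391) + 1(18/17) = 1053/391; a_3 = (1053/391)/(29/2) = 2106/11339
  n = 4: D(4) = 4(4 + 11/6) = 70/3; numerator = 3(2106/11339) + 1(213/391) = 735/667; a_4 = (735/667)/(70/3) = 63/1334
  n = 5: D(5) = 5(5 + 11/6) = 205/6; numerator = 3(63/1334) + 1(2106/11339) = 7425/22678; a_5 = (7425/22678)/(205/6) = 4455/464899

r = 5/2; a_0 = 1; a_1 = 18/17; a_2 = 213/391; a_3 = 2106/11339; a_4 = 63/1334; a_5 = 4455/464899


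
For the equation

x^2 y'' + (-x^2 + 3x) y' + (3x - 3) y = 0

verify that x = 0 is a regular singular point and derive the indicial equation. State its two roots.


Divide by x^2 to reach normal form y'' + P_1(x) y' + P_2(x) y = 0 with P_1(x) = -1 + 3/x and P_2(x) = 3/x - 3/x^2.
x = 0 is a singular point because the y'-coefficient -1 + 3/x has a pole at x = 0 and the y-coefficient 3/x - 3/x^2 has a pole at x = 0.
It is a regular singular point because x P_1(x) = p(x) = 3 - x and x^2 P_2(x) = q(x) = 3x - 3 are polynomials, hence analytic at x = 0.
p(0) = 3,  q(0) = -3.
Indicial equation: r(r-1) + p(0) r + q(0) = 0, i.e. r^2 + (p(0) - 1) r + q(0) = 0, i.e. r^2 + 2 r - 3 = 0.
Discriminant: (2)^2 - 4(-3) = 16, so r = (-2 ± 4)/2.
Solving: r_1 = 1, r_2 = -3.

indicial: r^2 + 2 r - 3 = 0; roots r_1 = 1, r_2 = -3


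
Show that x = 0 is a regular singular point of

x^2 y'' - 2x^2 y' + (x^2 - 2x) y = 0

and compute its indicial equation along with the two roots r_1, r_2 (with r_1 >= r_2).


Divide by x^2 to reach normal form y'' + P_1(x) y' + P_2(x) y = 0 with P_1(x) = -2 and P_2(x) = 1 - 2/x.
x = 0 is a singular point because the y-coefficient 1 - 2/x has a pole at x = 0.
It is a regular singular point because x P_1(x) = p(x) = -2x and x^2 P_2(x) = q(x) = x^2 - 2x are polynomials, hence analytic at x = 0.
p(0) = 0,  q(0) = 0.
Indicial equation: r(r-1) + p(0) r + q(0) = 0, i.e. r^2 + (p(0) - 1) r + q(0) = 0, i.e. r^2 - 1 r = 0.
Discriminant: (-1)^2 - 4(0) = 1, so r = (1 ± 1)/2.
Solving: r_1 = 1, r_2 = 0.

indicial: r^2 - 1 r = 0; roots r_1 = 1, r_2 = 0


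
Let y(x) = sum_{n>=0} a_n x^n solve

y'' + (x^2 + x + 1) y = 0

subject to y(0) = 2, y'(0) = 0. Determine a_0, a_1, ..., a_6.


Ansatz: y(x) = sum_{n>=0} a_n x^n, so y'(x) = sum_{n>=1} n a_n x^(n-1) and y''(x) = sum_{n>=2} n(n-1) a_n x^(n-2).
Substitute into P(x) y'' + Q(x) y' + R(x) y = 0 with P(x) = 1, Q(x) = 0, R(x) = x^2 + x + 1, and match powers of x.
Initial conditions: a_0 = 2, a_1 = 0.
Setting the coefficient of each power of x to zero and solving order by order (substituting the coefficients already found):
  x^0: 2 a_2 + a_0 = 0  ->  2 a_2 = -a_0 = -2  ->  a_2 = -1
  x^1: 6 a_3 + a_1 + a_0 = 0  ->  6 a_3 = -a_1 - a_0 = -2  ->  a_3 = -1/3
  x^2: 12 a_4 + a_2 + a_1 + a_0 = 0  ->  12 a_4 = -a_2 - a_1 - a_0 = -1  ->  a_4 = -1/12
  x^3: 20 a_5 + a_3 + a_2 + a_1 = 0  ->  20 a_5 = -a_3 - a_2 - a_1 = 4/3  ->  a_5 = 1/15
  x^4: 30 a_6 + a_4 + a_3 + a_2 = 0  ->  30 a_6 = -a_4 - a_3 - a_2 = 17/12  ->  a_6 = 17/360
Truncated series: y(x) = 2 - x^2 - (1/3) x^3 - (1/12) x^4 + (1/15) x^5 + (17/360) x^6 + O(x^7).

a_0 = 2; a_1 = 0; a_2 = -1; a_3 = -1/3; a_4 = -1/12; a_5 = 1/15; a_6 = 17/360


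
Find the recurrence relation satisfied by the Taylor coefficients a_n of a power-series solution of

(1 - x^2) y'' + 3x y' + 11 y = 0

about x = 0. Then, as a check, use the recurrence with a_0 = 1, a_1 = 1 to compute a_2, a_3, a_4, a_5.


Substitute y = sum_n a_n x^n.
(1 - 1 x^2) y'' contributes (n+2)(n+1) a_{n+2} - n(n-1) a_n at x^n.
3 x y'(x) contributes 3 n a_n at x^n.
11 y(x) contributes 11 a_n at x^n.
Matching x^n: (n+2)(n+1) a_{n+2} + (-n(n-1) + 3 n + 11) a_n = 0.
Thus a_{n+2} = (n(n-1) - 3 n - 11) / ((n+1)(n+2)) * a_n.

Check with a_0 = 1, a_1 = 1 (apply the recurrence for n = 0, 1, 2, 3): a_0 = 1, a_1 = 1, a_2 = -11/2, a_3 = -7/3, a_4 = 55/8, a_5 = 49/30.

a_(n+2) = (n(n-1) - 3 n - 11) / ((n+1)(n+2)) * a_n; check: a_0 = 1, a_1 = 1, a_2 = -11/2, a_3 = -7/3, a_4 = 55/8, a_5 = 49/30


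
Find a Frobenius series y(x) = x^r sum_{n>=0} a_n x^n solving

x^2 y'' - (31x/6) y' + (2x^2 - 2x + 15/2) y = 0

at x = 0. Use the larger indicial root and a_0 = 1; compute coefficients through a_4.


Write in Frobenius form y'' + (p(x)/x) y' + (q(x)/x^2) y = 0:
  p(x) = -31/6,  q(x) = 2x^2 - 2x + 15/2.
Indicial equation: r(r-1) + (-31/6) r + (15/2) = 0 -> roots r_1 = 9/2, r_2 = 5/3.
Take r = r_1 = 9/2. Let y(x) = x^r sum_{n>=0} a_n x^n with a_0 = 1.
Substitute y = x^r sum a_n x^n and match x^{r+n}. The recurrence is
  D(n) a_n - 2 a_{n-1} + 2 a_{n-2} = 0,  where D(n) = (r+n)(r+n-1) + (-31/6)(r+n) + (15/2).
  a_n = [2 a_{n-1} - 2 a_{n-2}] / D(n).
Since the indicial polynomial factors as (r - r_1)(r - r_2), D(n) = (r_1 + n - r_1)(r_1 + n - r_2) = n(n + 17/6).
Evaluating step by step (a_0 = 1):
  n = 1: D(1) = 1(1 + 17/6) = 23/6; numerator = 2(1) = 2; a_1 = (2)/(23/6) = 12/23
  n = 2: D(2) = 2(2 + 17/6) = 29/3; numerator = 2(12/23) - 2(1) = -22/23; a_2 = (-22/23)/(29/3) = -66/667
  n = 3: D(3) = 3(3 + 17/6) = 35/2; numerator = 2(-66/667) - 2(12/23) = -36/29; a_3 = (-36/29)/(35/2) = -72/1015
  n = 4: D(4) = 4(4 + 17/6) = 82/3; numerator = 2(-72/1015) - 2(-66/667) = 1308/23345; a_4 = (1308/23345)/(82/3) = 1962/957145

r = 9/2; a_0 = 1; a_1 = 12/23; a_2 = -66/667; a_3 = -72/1015; a_4 = 1962/957145


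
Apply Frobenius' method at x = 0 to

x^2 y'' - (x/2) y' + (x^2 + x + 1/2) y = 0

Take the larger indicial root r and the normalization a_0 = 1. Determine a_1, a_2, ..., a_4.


Write in Frobenius form y'' + (p(x)/x) y' + (q(x)/x^2) y = 0:
  p(x) = -1/2,  q(x) = x^2 + x + 1/2.
Indicial equation: r(r-1) + (-1/2) r + (1/2) = 0 -> roots r_1 = 1, r_2 = 1/2.
Take r = r_1 = 1. Let y(x) = x^r sum_{n>=0} a_n x^n with a_0 = 1.
Substitute y = x^r sum a_n x^n and match x^{r+n}. The recurrence is
  D(n) a_n + 1 a_{n-1} + 1 a_{n-2} = 0,  where D(n) = (r+n)(r+n-1) + (-1/2)(r+n) + (1/2).
  a_n = [-1 a_{n-1} - 1 a_{n-2}] / D(n).
Since the indicial polynomial factors as (r - r_1)(r - r_2), D(n) = (r_1 + n - r_1)(r_1 + n - r_2) = n(n + 1/2).
Evaluating step by step (a_0 = 1):
  n = 1: D(1) = 1(1 + 1/2) = 3/2; numerator = -1(1) = -1; a_1 = (-1)/(3/2) = -2/3
  n = 2: D(2) = 2(2 + 1/2) = 5; numerator = -1(-2/3) - 1(1) = -1/3; a_2 = (-1/3)/(5) = -1/15
  n = 3: D(3) = 3(3 + 1/2) = 21/2; numerator = -1(-1/15) - 1(-2/3) = 11/15; a_3 = (11/15)/(21/2) = 22/315
  n = 4: D(4) = 4(4 + 1/2) = 18; numerator = -1(22/315) - 1(-1/15) = -1/315; a_4 = (-1/315)/(18) = -1/5670

r = 1; a_0 = 1; a_1 = -2/3; a_2 = -1/15; a_3 = 22/315; a_4 = -1/5670


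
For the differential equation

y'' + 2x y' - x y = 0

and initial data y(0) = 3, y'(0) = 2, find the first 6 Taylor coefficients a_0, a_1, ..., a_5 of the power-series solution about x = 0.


Ansatz: y(x) = sum_{n>=0} a_n x^n, so y'(x) = sum_{n>=1} n a_n x^(n-1) and y''(x) = sum_{n>=2} n(n-1) a_n x^(n-2).
Substitute into P(x) y'' + Q(x) y' + R(x) y = 0 with P(x) = 1, Q(x) = 2x, R(x) = -x, and match powers of x.
Initial conditions: a_0 = 3, a_1 = 2.
Setting the coefficient of each power of x to zero and solving order by order (substituting the coefficients already found):
  x^0: 2 a_2 = 0  ->  a_2 = 0
  x^1: 6 a_3 + 2 a_1 - a_0 = 0  ->  6 a_3 = -2 a_1 + a_0 = -1  ->  a_3 = -1/6
  x^2: 12 a_4 + 4 a_2 - a_1 = 0  ->  12 a_4 = -4 a_2 + a_1 = 2  ->  a_4 = 1/6
  x^3: 20 a_5 + 6 a_3 - a_2 = 0  ->  20 a_5 = -6 a_3 + a_2 = 1  ->  a_5 = 1/20
Truncated series: y(x) = 3 + 2 x - (1/6) x^3 + (1/6) x^4 + (1/20) x^5 + O(x^6).

a_0 = 3; a_1 = 2; a_2 = 0; a_3 = -1/6; a_4 = 1/6; a_5 = 1/20


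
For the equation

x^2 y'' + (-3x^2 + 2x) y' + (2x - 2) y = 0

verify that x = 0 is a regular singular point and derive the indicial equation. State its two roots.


Divide by x^2 to reach normal form y'' + P_1(x) y' + P_2(x) y = 0 with P_1(x) = -3 + 2/x and P_2(x) = 2/x - 2/x^2.
x = 0 is a singular point because the y'-coefficient -3 + 2/x has a pole at x = 0 and the y-coefficient 2/x - 2/x^2 has a pole at x = 0.
It is a regular singular point because x P_1(x) = p(x) = 2 - 3x and x^2 P_2(x) = q(x) = 2x - 2 are polynomials, hence analytic at x = 0.
p(0) = 2,  q(0) = -2.
Indicial equation: r(r-1) + p(0) r + q(0) = 0, i.e. r^2 + (p(0) - 1) r + q(0) = 0, i.e. r^2 + 1 r - 2 = 0.
Discriminant: (1)^2 - 4(-2) = 9, so r = (-1 ± 3)/2.
Solving: r_1 = 1, r_2 = -2.

indicial: r^2 + 1 r - 2 = 0; roots r_1 = 1, r_2 = -2


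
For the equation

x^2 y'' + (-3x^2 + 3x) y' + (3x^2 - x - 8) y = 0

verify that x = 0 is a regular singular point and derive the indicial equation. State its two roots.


Divide by x^2 to reach normal form y'' + P_1(x) y' + P_2(x) y = 0 with P_1(x) = -3 + 3/x and P_2(x) = 3 - 1/x - 8/x^2.
x = 0 is a singular point because the y'-coefficient -3 + 3/x has a pole at x = 0 and the y-coefficient 3 - 1/x - 8/x^2 has a pole at x = 0.
It is a regular singular point because x P_1(x) = p(x) = 3 - 3x and x^2 P_2(x) = q(x) = 3x^2 - x - 8 are polynomials, hence analytic at x = 0.
p(0) = 3,  q(0) = -8.
Indicial equation: r(r-1) + p(0) r + q(0) = 0, i.e. r^2 + (p(0) - 1) r + q(0) = 0, i.e. r^2 + 2 r - 8 = 0.
Discriminant: (2)^2 - 4(-8) = 36, so r = (-2 ± 6)/2.
Solving: r_1 = 2, r_2 = -4.

indicial: r^2 + 2 r - 8 = 0; roots r_1 = 2, r_2 = -4


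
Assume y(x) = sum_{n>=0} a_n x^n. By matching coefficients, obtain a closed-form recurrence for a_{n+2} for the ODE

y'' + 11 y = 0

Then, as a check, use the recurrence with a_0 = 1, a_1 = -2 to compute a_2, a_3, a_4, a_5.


Substitute y = sum_n a_n x^n into y'' + (const) y = 0.
y''(x) = sum_{n>=0} (n+2)(n+1) a_{n+2} x^n.
The ODE becomes sum_n [(n+2)(n+1) a_{n+2} + 11 a_n] x^n = 0.
Setting each coefficient to zero gives the recurrence:
  (n+2)(n+1) a_{n+2} + 11 a_n = 0,
  a_{n+2} = -11 / ((n+1)(n+2)) a_n.

Check with a_0 = 1, a_1 = -2 (apply the recurrence for n = 0, 1, 2, 3): a_0 = 1, a_1 = -2, a_2 = -11/2, a_3 = 11/3, a_4 = 121/24, a_5 = -121/60.

a_{n+2} = -11/((n+1)(n+2)) * a_n; check: a_0 = 1, a_1 = -2, a_2 = -11/2, a_3 = 11/3, a_4 = 121/24, a_5 = -121/60


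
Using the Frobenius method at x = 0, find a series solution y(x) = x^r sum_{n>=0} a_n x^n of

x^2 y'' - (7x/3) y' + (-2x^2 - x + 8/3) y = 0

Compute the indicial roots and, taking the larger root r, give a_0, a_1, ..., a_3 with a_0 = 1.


Write in Frobenius form y'' + (p(x)/x) y' + (q(x)/x^2) y = 0:
  p(x) = -7/3,  q(x) = -2x^2 - x + 8/3.
Indicial equation: r(r-1) + (-7/3) r + (8/3) = 0 -> roots r_1 = 2, r_2 = 4/3.
Take r = r_1 = 2. Let y(x) = x^r sum_{n>=0} a_n x^n with a_0 = 1.
Substitute y = x^r sum a_n x^n and match x^{r+n}. The recurrence is
  D(n) a_n - 1 a_{n-1} - 2 a_{n-2} = 0,  where D(n) = (r+n)(r+n-1) + (-7/3)(r+n) + (8/3).
  a_n = [1 a_{n-1} + 2 a_{n-2}] / D(n).
Since the indicial polynomial factors as (r - r_1)(r - r_2), D(n) = (r_1 + n - r_1)(r_1 + n - r_2) = n(n + 2/3).
Evaluating step by step (a_0 = 1):
  n = 1: D(1) = 1(1 + 2/3) = 5/3; numerator = 1(1) = 1; a_1 = (1)/(5/3) = 3/5
  n = 2: D(2) = 2(2 + 2/3) = 16/3; numerator = 1(3/5) + 2(1) = 13/5; a_2 = (13/5)/(16/3) = 39/80
  n = 3: D(3) = 3(3 + 2/3) = 11; numerator = 1(39/80) + 2(3/5) = 27/16; a_3 = (27/16)/(11) = 27/176

r = 2; a_0 = 1; a_1 = 3/5; a_2 = 39/80; a_3 = 27/176


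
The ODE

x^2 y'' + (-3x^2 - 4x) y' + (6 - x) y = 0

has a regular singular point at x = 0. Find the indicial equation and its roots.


Divide by x^2 to reach normal form y'' + P_1(x) y' + P_2(x) y = 0 with P_1(x) = -3 - 4/x and P_2(x) = -1/x + 6/x^2.
x = 0 is a singular point because the y'-coefficient -3 - 4/x has a pole at x = 0 and the y-coefficient -1/x + 6/x^2 has a pole at x = 0.
It is a regular singular point because x P_1(x) = p(x) = -3x - 4 and x^2 P_2(x) = q(x) = 6 - x are polynomials, hence analytic at x = 0.
p(0) = -4,  q(0) = 6.
Indicial equation: r(r-1) + p(0) r + q(0) = 0, i.e. r^2 + (p(0) - 1) r + q(0) = 0, i.e. r^2 - 5 r + 6 = 0.
Discriminant: (-5)^2 - 4(6) = 1, so r = (5 ± 1)/2.
Solving: r_1 = 3, r_2 = 2.

indicial: r^2 - 5 r + 6 = 0; roots r_1 = 3, r_2 = 2


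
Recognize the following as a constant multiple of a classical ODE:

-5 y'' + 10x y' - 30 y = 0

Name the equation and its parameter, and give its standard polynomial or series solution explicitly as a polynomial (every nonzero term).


All three coefficients share the factor -5; dividing through by -5 gives  y'' - 2x y' + 6 y = 0.
This matches the Hermite equation y'' - 2x y' + 2n y = 0 with 2n = 6, so n = 3; the polynomial solution is H_3(x).
With y = sum_k a_k x^k, matching x^k gives (k+2)(k+1) a_{k+2} = 2(k - n) a_k = 2(k - 3) a_k. The right side vanishes at k = 3, so the series with the parity of 3 terminates at degree 3.
Standard normalization: leading coefficient of H_n is 2^n, so a_3 = 2^3 = 8. Work downward with a_k = (k+1)(k+2) a_{k+2} / (2(k - n)):
  a_1 = (2)(3)(8) / (2(1 - 3)) = 48/(-4) = -12
Hence H_3(x) = 8 x^3 - 12 x.

H_3(x); series = 8 x^3 - 12 x


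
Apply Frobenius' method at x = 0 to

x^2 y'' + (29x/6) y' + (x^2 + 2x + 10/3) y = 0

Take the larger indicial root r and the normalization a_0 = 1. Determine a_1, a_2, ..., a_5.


Write in Frobenius form y'' + (p(x)/x) y' + (q(x)/x^2) y = 0:
  p(x) = 29/6,  q(x) = x^2 + 2x + 10/3.
Indicial equation: r(r-1) + (29/6) r + (10/3) = 0 -> roots r_1 = -4/3, r_2 = -5/2.
Take r = r_1 = -4/3. Let y(x) = x^r sum_{n>=0} a_n x^n with a_0 = 1.
Substitute y = x^r sum a_n x^n and match x^{r+n}. The recurrence is
  D(n) a_n + 2 a_{n-1} + 1 a_{n-2} = 0,  where D(n) = (r+n)(r+n-1) + (29/6)(r+n) + (10/3).
  a_n = [-2 a_{n-1} - 1 a_{n-2}] / D(n).
Since the indicial polynomial factors as (r - r_1)(r - r_2), D(n) = (r_1 + n - r_1)(r_1 + n - r_2) = n(n + 7/6).
Evaluating step by step (a_0 = 1):
  n = 1: D(1) = 1(1 + 7/6) = 13/6; numerator = -2(1) = -2; a_1 = (-2)/(13/6) = -12/13
  n = 2: D(2) = 2(2 + 7/6) = 19/3; numerator = -2(-12/13) - 1(1) = 11/13; a_2 = (11/13)/(19/3) = 33/247
  n = 3: D(3) = 3(3 + 7/6) = 25/2; numerator = -2(33/247) - 1(-12/13) = 162/247; a_3 = (162/247)/(25/2) = 324/6175
  n = 4: D(4) = 4(4 + 7/6) = 62/3; numerator = -2(324/6175) - 1(33/247) = -1473/6175; a_4 = (-1473/6175)/(62/3) = -4419/382850
  n = 5: D(5) = 5(5 + 7/6) = 185/6; numerator = -2(-4419/382850) - 1(324/6175) = -225/7657; a_5 = (-225/7657)/(185/6) = -270/283309

r = -4/3; a_0 = 1; a_1 = -12/13; a_2 = 33/247; a_3 = 324/6175; a_4 = -4419/382850; a_5 = -270/283309


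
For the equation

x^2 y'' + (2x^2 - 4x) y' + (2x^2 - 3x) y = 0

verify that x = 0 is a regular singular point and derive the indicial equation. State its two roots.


Divide by x^2 to reach normal form y'' + P_1(x) y' + P_2(x) y = 0 with P_1(x) = 2 - 4/x and P_2(x) = 2 - 3/x.
x = 0 is a singular point because the y'-coefficient 2 - 4/x has a pole at x = 0 and the y-coefficient 2 - 3/x has a pole at x = 0.
It is a regular singular point because x P_1(x) = p(x) = 2x - 4 and x^2 P_2(x) = q(x) = 2x^2 - 3x are polynomials, hence analytic at x = 0.
p(0) = -4,  q(0) = 0.
Indicial equation: r(r-1) + p(0) r + q(0) = 0, i.e. r^2 + (p(0) - 1) r + q(0) = 0, i.e. r^2 - 5 r = 0.
Discriminant: (-5)^2 - 4(0) = 25, so r = (5 ± 5)/2.
Solving: r_1 = 5, r_2 = 0.

indicial: r^2 - 5 r = 0; roots r_1 = 5, r_2 = 0


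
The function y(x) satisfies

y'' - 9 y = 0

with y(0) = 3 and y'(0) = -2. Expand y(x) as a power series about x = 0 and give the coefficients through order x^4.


Ansatz: y(x) = sum_{n>=0} a_n x^n, so y'(x) = sum_{n>=1} n a_n x^(n-1) and y''(x) = sum_{n>=2} n(n-1) a_n x^(n-2).
Substitute into P(x) y'' + Q(x) y' + R(x) y = 0 with P(x) = 1, Q(x) = 0, R(x) = -9, and match powers of x.
Initial conditions: a_0 = 3, a_1 = -2.
Setting the coefficient of each power of x to zero and solving order by order (substituting the coefficients already found):
  x^0: 2 a_2 - 9 a_0 = 0  ->  2 a_2 = 9 a_0 = 27  ->  a_2 = 27/2
  x^1: 6 a_3 - 9 a_1 = 0  ->  6 a_3 = 9 a_1 = -18  ->  a_3 = -3
  x^2: 12 a_4 - 9 a_2 = 0  ->  12 a_4 = 9 a_2 = 243/2  ->  a_4 = 81/8
Truncated series: y(x) = 3 - 2 x + (27/2) x^2 - 3 x^3 + (81/8) x^4 + O(x^5).

a_0 = 3; a_1 = -2; a_2 = 27/2; a_3 = -3; a_4 = 81/8


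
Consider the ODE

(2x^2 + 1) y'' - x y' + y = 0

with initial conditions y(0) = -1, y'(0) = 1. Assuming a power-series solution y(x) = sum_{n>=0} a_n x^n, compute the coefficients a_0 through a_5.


Ansatz: y(x) = sum_{n>=0} a_n x^n, so y'(x) = sum_{n>=1} n a_n x^(n-1) and y''(x) = sum_{n>=2} n(n-1) a_n x^(n-2).
Substitute into P(x) y'' + Q(x) y' + R(x) y = 0 with P(x) = 2x^2 + 1, Q(x) = -x, R(x) = 1, and match powers of x.
Initial conditions: a_0 = -1, a_1 = 1.
Setting the coefficient of each power of x to zero and solving order by order (substituting the coefficients already found):
  x^0: 2 a_2 + a_0 = 0  ->  2 a_2 = -a_0 = 1  ->  a_2 = 1/2
  x^1: 6 a_3 = 0  ->  a_3 = 0
  x^2: 12 a_4 + 3 a_2 = 0  ->  12 a_4 = -3 a_2 = -3/2  ->  a_4 = -1/8
  x^3: 20 a_5 + 10 a_3 = 0  ->  20 a_5 = -10 a_3 = 0  ->  a_5 = 0
Truncated series: y(x) = -1 + x + (1/2) x^2 - (1/8) x^4 + O(x^6).

a_0 = -1; a_1 = 1; a_2 = 1/2; a_3 = 0; a_4 = -1/8; a_5 = 0


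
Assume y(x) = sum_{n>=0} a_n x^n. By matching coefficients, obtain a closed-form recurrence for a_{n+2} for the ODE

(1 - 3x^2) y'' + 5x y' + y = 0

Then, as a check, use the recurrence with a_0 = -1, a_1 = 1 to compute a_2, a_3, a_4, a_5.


Substitute y = sum_n a_n x^n.
(1 - 3 x^2) y'' contributes (n+2)(n+1) a_{n+2} - 3 n(n-1) a_n at x^n.
5 x y'(x) contributes 5 n a_n at x^n.
y(x) contributes 1 a_n at x^n.
Matching x^n: (n+2)(n+1) a_{n+2} + (-3 n(n-1) + 5 n + 1) a_n = 0.
Thus a_{n+2} = (3 n(n-1) - 5 n - 1) / ((n+1)(n+2)) * a_n.

Check with a_0 = -1, a_1 = 1 (apply the recurrence for n = 0, 1, 2, 3): a_0 = -1, a_1 = 1, a_2 = 1/2, a_3 = -1, a_4 = -5/24, a_5 = -1/10.

a_(n+2) = (3 n(n-1) - 5 n - 1) / ((n+1)(n+2)) * a_n; check: a_0 = -1, a_1 = 1, a_2 = 1/2, a_3 = -1, a_4 = -5/24, a_5 = -1/10


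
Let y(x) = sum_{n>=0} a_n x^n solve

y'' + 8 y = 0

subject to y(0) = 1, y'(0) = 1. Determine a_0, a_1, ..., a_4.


Ansatz: y(x) = sum_{n>=0} a_n x^n, so y'(x) = sum_{n>=1} n a_n x^(n-1) and y''(x) = sum_{n>=2} n(n-1) a_n x^(n-2).
Substitute into P(x) y'' + Q(x) y' + R(x) y = 0 with P(x) = 1, Q(x) = 0, R(x) = 8, and match powers of x.
Initial conditions: a_0 = 1, a_1 = 1.
Setting the coefficient of each power of x to zero and solving order by order (substituting the coefficients already found):
  x^0: 2 a_2 + 8 a_0 = 0  ->  2 a_2 = -8 a_0 = -8  ->  a_2 = -4
  x^1: 6 a_3 + 8 a_1 = 0  ->  6 a_3 = -8 a_1 = -8  ->  a_3 = -4/3
  x^2: 12 a_4 + 8 a_2 = 0  ->  12 a_4 = -8 a_2 = 32  ->  a_4 = 8/3
Truncated series: y(x) = 1 + x - 4 x^2 - (4/3) x^3 + (8/3) x^4 + O(x^5).

a_0 = 1; a_1 = 1; a_2 = -4; a_3 = -4/3; a_4 = 8/3


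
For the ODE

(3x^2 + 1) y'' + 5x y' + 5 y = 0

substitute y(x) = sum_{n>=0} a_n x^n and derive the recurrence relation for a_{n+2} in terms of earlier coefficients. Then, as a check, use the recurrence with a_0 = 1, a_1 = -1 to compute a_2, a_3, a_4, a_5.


Substitute y = sum_n a_n x^n.
(1 + 3 x^2) y'' contributes (n+2)(n+1) a_{n+2} + 3 n(n-1) a_n at x^n.
5 x y'(x) contributes 5 n a_n at x^n.
5 y(x) contributes 5 a_n at x^n.
Matching x^n: (n+2)(n+1) a_{n+2} + (3 n(n-1) + 5 n + 5) a_n = 0.
Thus a_{n+2} = (-3 n(n-1) - 5 n - 5) / ((n+1)(n+2)) * a_n.

Check with a_0 = 1, a_1 = -1 (apply the recurrence for n = 0, 1, 2, 3): a_0 = 1, a_1 = -1, a_2 = -5/2, a_3 = 5/3, a_4 = 35/8, a_5 = -19/6.

a_(n+2) = (-3 n(n-1) - 5 n - 5) / ((n+1)(n+2)) * a_n; check: a_0 = 1, a_1 = -1, a_2 = -5/2, a_3 = 5/3, a_4 = 35/8, a_5 = -19/6


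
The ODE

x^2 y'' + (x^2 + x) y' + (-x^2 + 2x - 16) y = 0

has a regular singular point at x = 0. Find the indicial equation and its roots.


Divide by x^2 to reach normal form y'' + P_1(x) y' + P_2(x) y = 0 with P_1(x) = 1 + 1/x and P_2(x) = -1 + 2/x - 16/x^2.
x = 0 is a singular point because the y'-coefficient 1 + 1/x has a pole at x = 0 and the y-coefficient -1 + 2/x - 16/x^2 has a pole at x = 0.
It is a regular singular point because x P_1(x) = p(x) = x + 1 and x^2 P_2(x) = q(x) = -x^2 + 2x - 16 are polynomials, hence analytic at x = 0.
p(0) = 1,  q(0) = -16.
Indicial equation: r(r-1) + p(0) r + q(0) = 0, i.e. r^2 + (p(0) - 1) r + q(0) = 0, i.e. r^2 - 16 = 0.
Discriminant: (0)^2 - 4(-16) = 64, so r = (0 ± 8)/2.
Solving: r_1 = 4, r_2 = -4.

indicial: r^2 - 16 = 0; roots r_1 = 4, r_2 = -4


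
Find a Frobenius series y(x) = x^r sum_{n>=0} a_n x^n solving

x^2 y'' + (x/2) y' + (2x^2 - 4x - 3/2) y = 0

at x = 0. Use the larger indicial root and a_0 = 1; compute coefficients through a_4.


Write in Frobenius form y'' + (p(x)/x) y' + (q(x)/x^2) y = 0:
  p(x) = 1/2,  q(x) = 2x^2 - 4x - 3/2.
Indicial equation: r(r-1) + (1/2) r + (-3/2) = 0 -> roots r_1 = 3/2, r_2 = -1.
Take r = r_1 = 3/2. Let y(x) = x^r sum_{n>=0} a_n x^n with a_0 = 1.
Substitute y = x^r sum a_n x^n and match x^{r+n}. The recurrence is
  D(n) a_n - 4 a_{n-1} + 2 a_{n-2} = 0,  where D(n) = (r+n)(r+n-1) + (1/2)(r+n) + (-3/2).
  a_n = [4 a_{n-1} - 2 a_{n-2}] / D(n).
Since the indicial polynomial factors as (r - r_1)(r - r_2), D(n) = (r_1 + n - r_1)(r_1 + n - r_2) = n(n + 5/2).
Evaluating step by step (a_0 = 1):
  n = 1: D(1) = 1(1 + 5/2) = 7/2; numerator = 4(1) = 4; a_1 = (4)/(7/2) = 8/7
  n = 2: D(2) = 2(2 + 5/2) = 9; numerator = 4(8/7) - 2(1) = 18/7; a_2 = (18/7)/(9) = 2/7
  n = 3: D(3) = 3(3 + 5/2) = 33/2; numerator = 4(2/7) - 2(8/7) = -8/7; a_3 = (-8/7)/(33/2) = -16/231
  n = 4: D(4) = 4(4 + 5/2) = 26; numerator = 4(-16/231) - 2(2/7) = -28/33; a_4 = (-28/33)/(26) = -14/429

r = 3/2; a_0 = 1; a_1 = 8/7; a_2 = 2/7; a_3 = -16/231; a_4 = -14/429


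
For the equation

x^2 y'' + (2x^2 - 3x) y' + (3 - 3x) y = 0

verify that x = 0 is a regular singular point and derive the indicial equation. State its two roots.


Divide by x^2 to reach normal form y'' + P_1(x) y' + P_2(x) y = 0 with P_1(x) = 2 - 3/x and P_2(x) = -3/x + 3/x^2.
x = 0 is a singular point because the y'-coefficient 2 - 3/x has a pole at x = 0 and the y-coefficient -3/x + 3/x^2 has a pole at x = 0.
It is a regular singular point because x P_1(x) = p(x) = 2x - 3 and x^2 P_2(x) = q(x) = 3 - 3x are polynomials, hence analytic at x = 0.
p(0) = -3,  q(0) = 3.
Indicial equation: r(r-1) + p(0) r + q(0) = 0, i.e. r^2 + (p(0) - 1) r + q(0) = 0, i.e. r^2 - 4 r + 3 = 0.
Discriminant: (-4)^2 - 4(3) = 4, so r = (4 ± 2)/2.
Solving: r_1 = 3, r_2 = 1.

indicial: r^2 - 4 r + 3 = 0; roots r_1 = 3, r_2 = 1


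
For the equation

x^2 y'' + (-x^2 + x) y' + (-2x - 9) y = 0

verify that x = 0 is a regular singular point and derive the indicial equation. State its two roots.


Divide by x^2 to reach normal form y'' + P_1(x) y' + P_2(x) y = 0 with P_1(x) = -1 + 1/x and P_2(x) = -2/x - 9/x^2.
x = 0 is a singular point because the y'-coefficient -1 + 1/x has a pole at x = 0 and the y-coefficient -2/x - 9/x^2 has a pole at x = 0.
It is a regular singular point because x P_1(x) = p(x) = 1 - x and x^2 P_2(x) = q(x) = -2x - 9 are polynomials, hence analytic at x = 0.
p(0) = 1,  q(0) = -9.
Indicial equation: r(r-1) + p(0) r + q(0) = 0, i.e. r^2 + (p(0) - 1) r + q(0) = 0, i.e. r^2 - 9 = 0.
Discriminant: (0)^2 - 4(-9) = 36, so r = (0 ± 6)/2.
Solving: r_1 = 3, r_2 = -3.

indicial: r^2 - 9 = 0; roots r_1 = 3, r_2 = -3


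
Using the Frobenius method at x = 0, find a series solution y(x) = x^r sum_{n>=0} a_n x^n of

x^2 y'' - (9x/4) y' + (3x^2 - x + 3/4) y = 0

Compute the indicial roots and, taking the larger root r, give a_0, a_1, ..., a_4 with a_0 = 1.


Write in Frobenius form y'' + (p(x)/x) y' + (q(x)/x^2) y = 0:
  p(x) = -9/4,  q(x) = 3x^2 - x + 3/4.
Indicial equation: r(r-1) + (-9/4) r + (3/4) = 0 -> roots r_1 = 3, r_2 = 1/4.
Take r = r_1 = 3. Let y(x) = x^r sum_{n>=0} a_n x^n with a_0 = 1.
Substitute y = x^r sum a_n x^n and match x^{r+n}. The recurrence is
  D(n) a_n - 1 a_{n-1} + 3 a_{n-2} = 0,  where D(n) = (r+n)(r+n-1) + (-9/4)(r+n) + (3/4).
  a_n = [1 a_{n-1} - 3 a_{n-2}] / D(n).
Since the indicial polynomial factors as (r - r_1)(r - r_2), D(n) = (r_1 + n - r_1)(r_1 + n - r_2) = n(n + 11/4).
Evaluating step by step (a_0 = 1):
  n = 1: D(1) = 1(1 + 11/4) = 15/4; numerator = 1(1) = 1; a_1 = (1)/(15/4) = 4/15
  n = 2: D(2) = 2(2 + 11/4) = 19/2; numerator = 1(4/15) - 3(1) = -41/15; a_2 = (-41/15)/(19/2) = -82/285
  n = 3: D(3) = 3(3 + 11/4) = 69/4; numerator = 1(-82/285) - 3(4/15) = -62/57; a_3 = (-62/57)/(69/4) = -248/3933
  n = 4: D(4) = 4(4 + 11/4) = 27; numerator = 1(-248/3933) - 3(-82/285) = 15734/19665; a_4 = (15734/19665)/(27) = 15734/530955

r = 3; a_0 = 1; a_1 = 4/15; a_2 = -82/285; a_3 = -248/3933; a_4 = 15734/530955


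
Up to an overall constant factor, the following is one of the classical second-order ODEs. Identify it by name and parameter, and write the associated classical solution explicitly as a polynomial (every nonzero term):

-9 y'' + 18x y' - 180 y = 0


All three coefficients share the factor -9; dividing through by -9 gives  y'' - 2x y' + 20 y = 0.
This matches the Hermite equation y'' - 2x y' + 2n y = 0 with 2n = 20, so n = 10; the polynomial solution is H_10(x).
With y = sum_k a_k x^k, matching x^k gives (k+2)(k+1) a_{k+2} = 2(k - n) a_k = 2(k - 10) a_k. The right side vanishes at k = 10, so the series with the parity of 10 terminates at degree 10.
Standard normalization: leading coefficient of H_n is 2^n, so a_10 = 2^10 = 1024. Work downward with a_k = (k+1)(k+2) a_{k+2} / (2(k - n)):
  a_8 = (9)(10)(1024) / (2(8 - 10)) = 92160/(-4) = -23040
  a_6 = (7)(8)(-23040) / (2(6 - 10)) = -1290240/(-8) = 161280
  a_4 = (5)(6)(161280) / (2(4 - 10)) = 4838400/(-12) = -403200
  a_2 = (3)(4)(-403200) / (2(2 - 10)) = -4838400/(-16) = 302400
  a_0 = (1)(2)(302400) / (2(0 - 10)) = 604800/(-20) = -30240
Hence H_10(x) = 1024 x^10 - 23040 x^8 + 161280 x^6 - 403200 x^4 + 302400 x^2 - 30240.

H_10(x); series = 1024 x^10 - 23040 x^8 + 161280 x^6 - 403200 x^4 + 302400 x^2 - 30240


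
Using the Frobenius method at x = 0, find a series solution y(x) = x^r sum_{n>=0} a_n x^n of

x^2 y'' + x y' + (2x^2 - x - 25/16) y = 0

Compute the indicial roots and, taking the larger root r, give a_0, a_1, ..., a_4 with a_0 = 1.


Write in Frobenius form y'' + (p(x)/x) y' + (q(x)/x^2) y = 0:
  p(x) = 1,  q(x) = 2x^2 - x - 25/16.
Indicial equation: r(r-1) + (1) r + (-25/16) = 0 -> roots r_1 = 5/4, r_2 = -5/4.
Take r = r_1 = 5/4. Let y(x) = x^r sum_{n>=0} a_n x^n with a_0 = 1.
Substitute y = x^r sum a_n x^n and match x^{r+n}. The recurrence is
  D(n) a_n - 1 a_{n-1} + 2 a_{n-2} = 0,  where D(n) = (r+n)(r+n-1) + (1)(r+n) + (-25/16).
  a_n = [1 a_{n-1} - 2 a_{n-2}] / D(n).
Since the indicial polynomial factors as (r - r_1)(r - r_2), D(n) = (r_1 + n - r_1)(r_1 + n - r_2) = n(n + 5/2).
Evaluating step by step (a_0 = 1):
  n = 1: D(1) = 1(1 + 5/2) = 7/2; numerator = 1(1) = 1; a_1 = (1)/(7/2) = 2/7
  n = 2: D(2) = 2(2 + 5/2) = 9; numerator = 1(2/7) - 2(1) = -12/7; a_2 = (-12/7)/(9) = -4/21
  n = 3: D(3) = 3(3 + 5/2) = 33/2; numerator = 1(-4/21) - 2(2/7) = -16/21; a_3 = (-16/21)/(33/2) = -32/693
  n = 4: D(4) = 4(4 + 5/2) = 26; numerator = 1(-32/693) - 2(-4/21) = 232/693; a_4 = (232/693)/(26) = 116/9009

r = 5/4; a_0 = 1; a_1 = 2/7; a_2 = -4/21; a_3 = -32/693; a_4 = 116/9009


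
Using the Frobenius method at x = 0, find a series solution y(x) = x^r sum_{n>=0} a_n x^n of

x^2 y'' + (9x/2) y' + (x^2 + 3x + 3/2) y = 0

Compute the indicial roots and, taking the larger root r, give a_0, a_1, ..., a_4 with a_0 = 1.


Write in Frobenius form y'' + (p(x)/x) y' + (q(x)/x^2) y = 0:
  p(x) = 9/2,  q(x) = x^2 + 3x + 3/2.
Indicial equation: r(r-1) + (9/2) r + (3/2) = 0 -> roots r_1 = -1/2, r_2 = -3.
Take r = r_1 = -1/2. Let y(x) = x^r sum_{n>=0} a_n x^n with a_0 = 1.
Substitute y = x^r sum a_n x^n and match x^{r+n}. The recurrence is
  D(n) a_n + 3 a_{n-1} + 1 a_{n-2} = 0,  where D(n) = (r+n)(r+n-1) + (9/2)(r+n) + (3/2).
  a_n = [-3 a_{n-1} - 1 a_{n-2}] / D(n).
Since the indicial polynomial factors as (r - r_1)(r - r_2), D(n) = (r_1 + n - r_1)(r_1 + n - r_2) = n(n + 5/2).
Evaluating step by step (a_0 = 1):
  n = 1: D(1) = 1(1 + 5/2) = 7/2; numerator = -3(1) = -3; a_1 = (-3)/(7/2) = -6/7
  n = 2: D(2) = 2(2 + 5/2) = 9; numerator = -3(-6/7) - 1(1) = 11/7; a_2 = (11/7)/(9) = 11/63
  n = 3: D(3) = 3(3 + 5/2) = 33/2; numerator = -3(11/63) - 1(-6/7) = 1/3; a_3 = (1/3)/(33/2) = 2/99
  n = 4: D(4) = 4(4 + 5/2) = 26; numerator = -3(2/99) - 1(11/63) = -163/693; a_4 = (-163/693)/(26) = -163/18018

r = -1/2; a_0 = 1; a_1 = -6/7; a_2 = 11/63; a_3 = 2/99; a_4 = -163/18018


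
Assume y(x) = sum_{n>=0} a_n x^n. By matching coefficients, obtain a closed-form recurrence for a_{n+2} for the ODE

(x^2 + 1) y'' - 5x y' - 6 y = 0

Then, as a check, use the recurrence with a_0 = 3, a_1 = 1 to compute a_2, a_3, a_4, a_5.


Substitute y = sum_n a_n x^n.
(1 + 1 x^2) y'' contributes (n+2)(n+1) a_{n+2} + n(n-1) a_n at x^n.
-5 x y'(x) contributes -5 n a_n at x^n.
-6 y(x) contributes -6 a_n at x^n.
Matching x^n: (n+2)(n+1) a_{n+2} + (n(n-1) - 5 n - 6) a_n = 0.
Thus a_{n+2} = (-n(n-1) + 5 n + 6) / ((n+1)(n+2)) * a_n.

Check with a_0 = 3, a_1 = 1 (apply the recurrence for n = 0, 1, 2, 3): a_0 = 3, a_1 = 1, a_2 = 9, a_3 = 11/6, a_4 = 21/2, a_5 = 11/8.

a_(n+2) = (-n(n-1) + 5 n + 6) / ((n+1)(n+2)) * a_n; check: a_0 = 3, a_1 = 1, a_2 = 9, a_3 = 11/6, a_4 = 21/2, a_5 = 11/8


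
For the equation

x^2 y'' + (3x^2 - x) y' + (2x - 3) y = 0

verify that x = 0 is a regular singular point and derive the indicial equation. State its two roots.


Divide by x^2 to reach normal form y'' + P_1(x) y' + P_2(x) y = 0 with P_1(x) = 3 - 1/x and P_2(x) = 2/x - 3/x^2.
x = 0 is a singular point because the y'-coefficient 3 - 1/x has a pole at x = 0 and the y-coefficient 2/x - 3/x^2 has a pole at x = 0.
It is a regular singular point because x P_1(x) = p(x) = 3x - 1 and x^2 P_2(x) = q(x) = 2x - 3 are polynomials, hence analytic at x = 0.
p(0) = -1,  q(0) = -3.
Indicial equation: r(r-1) + p(0) r + q(0) = 0, i.e. r^2 + (p(0) - 1) r + q(0) = 0, i.e. r^2 - 2 r - 3 = 0.
Discriminant: (-2)^2 - 4(-3) = 16, so r = (2 ± 4)/2.
Solving: r_1 = 3, r_2 = -1.

indicial: r^2 - 2 r - 3 = 0; roots r_1 = 3, r_2 = -1


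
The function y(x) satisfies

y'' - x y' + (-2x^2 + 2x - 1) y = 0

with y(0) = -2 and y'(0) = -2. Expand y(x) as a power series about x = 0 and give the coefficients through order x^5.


Ansatz: y(x) = sum_{n>=0} a_n x^n, so y'(x) = sum_{n>=1} n a_n x^(n-1) and y''(x) = sum_{n>=2} n(n-1) a_n x^(n-2).
Substitute into P(x) y'' + Q(x) y' + R(x) y = 0 with P(x) = 1, Q(x) = -x, R(x) = -2x^2 + 2x - 1, and match powers of x.
Initial conditions: a_0 = -2, a_1 = -2.
Setting the coefficient of each power of x to zero and solving order by order (substituting the coefficients already found):
  x^0: 2 a_2 - a_0 = 0  ->  2 a_2 = a_0 = -2  ->  a_2 = -1
  x^1: 6 a_3 - 2 a_1 + 2 a_0 = 0  ->  6 a_3 = 2 a_1 - 2 a_0 = 0  ->  a_3 = 0
  x^2: 12 a_4 - 3 a_2 + 2 a_1 - 2 a_0 = 0  ->  12 a_4 = 3 a_2 - 2 a_1 + 2 a_0 = -3  ->  a_4 = -1/4
  x^3: 20 a_5 - 4 a_3 + 2 a_2 - 2 a_1 = 0  ->  20 a_5 = 4 a_3 - 2 a_2 + 2 a_1 = -2  ->  a_5 = -1/10
Truncated series: y(x) = -2 - 2 x - x^2 - (1/4) x^4 - (1/10) x^5 + O(x^6).

a_0 = -2; a_1 = -2; a_2 = -1; a_3 = 0; a_4 = -1/4; a_5 = -1/10


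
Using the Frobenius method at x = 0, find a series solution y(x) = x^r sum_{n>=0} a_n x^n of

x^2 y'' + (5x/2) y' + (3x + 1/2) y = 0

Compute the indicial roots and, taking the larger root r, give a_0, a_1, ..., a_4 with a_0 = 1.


Write in Frobenius form y'' + (p(x)/x) y' + (q(x)/x^2) y = 0:
  p(x) = 5/2,  q(x) = 3x + 1/2.
Indicial equation: r(r-1) + (5/2) r + (1/2) = 0 -> roots r_1 = -1/2, r_2 = -1.
Take r = r_1 = -1/2. Let y(x) = x^r sum_{n>=0} a_n x^n with a_0 = 1.
Substitute y = x^r sum a_n x^n and match x^{r+n}. The recurrence is
  D(n) a_n + 3 a_{n-1} = 0,  where D(n) = (r+n)(r+n-1) + (5/2)(r+n) + (1/2).
  a_n = -3 / D(n) * a_{n-1}.
Since the indicial polynomial factors as (r - r_1)(r - r_2), D(n) = (r_1 + n - r_1)(r_1 + n - r_2) = n(n + 1/2).
Evaluating step by step (a_0 = 1):
  n = 1: D(1) = 1(1 + 1/2) = 3/2; numerator = -3(1) = -3; a_1 = (-3)/(3/2) = -2
  n = 2: D(2) = 2(2 + 1/2) = 5; numerator = -3(-2) = 6; a_2 = (6)/(5) = 6/5
  n = 3: D(3) = 3(3 + 1/2) = 21/2; numerator = -3(6/5) = -18/5; a_3 = (-18/5)/(21/2) = -12/35
  n = 4: D(4) = 4(4 + 1/2) = 18; numerator = -3(-12/35) = 36/35; a_4 = (36/35)/(18) = 2/35

r = -1/2; a_0 = 1; a_1 = -2; a_2 = 6/5; a_3 = -12/35; a_4 = 2/35


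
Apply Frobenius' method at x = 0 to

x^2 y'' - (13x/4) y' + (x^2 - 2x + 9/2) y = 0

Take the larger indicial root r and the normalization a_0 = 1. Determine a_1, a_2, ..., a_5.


Write in Frobenius form y'' + (p(x)/x) y' + (q(x)/x^2) y = 0:
  p(x) = -13/4,  q(x) = x^2 - 2x + 9/2.
Indicial equation: r(r-1) + (-13/4) r + (9/2) = 0 -> roots r_1 = 9/4, r_2 = 2.
Take r = r_1 = 9/4. Let y(x) = x^r sum_{n>=0} a_n x^n with a_0 = 1.
Substitute y = x^r sum a_n x^n and match x^{r+n}. The recurrence is
  D(n) a_n - 2 a_{n-1} + 1 a_{n-2} = 0,  where D(n) = (r+n)(r+n-1) + (-13/4)(r+n) + (9/2).
  a_n = [2 a_{n-1} - 1 a_{n-2}] / D(n).
Since the indicial polynomial factors as (r - r_1)(r - r_2), D(n) = (r_1 + n - r_1)(r_1 + n - r_2) = n(n + 1/4).
Evaluating step by step (a_0 = 1):
  n = 1: D(1) = 1(1 + 1/4) = 5/4; numerator = 2(1) = 2; a_1 = (2)/(5/4) = 8/5
  n = 2: D(2) = 2(2 + 1/4) = 9/2; numerator = 2(8/5) - 1(1) = 11/5; a_2 = (11/5)/(9/2) = 22/45
  n = 3: D(3) = 3(3 + 1/4) = 39/4; numerator = 2(22/45) - 1(8/5) = -28/45; a_3 = (-28/45)/(39/4) = -112/1755
  n = 4: D(4) = 4(4 + 1/4) = 17; numerator = 2(-112/1755) - 1(22/45) = -1082/1755; a_4 = (-1082/1755)/(17) = -1082/29835
  n = 5: D(5) = 5(5 + 1/4) = 105/4; numerator = 2(-1082/29835) - 1(-112/1755) = -4/459; a_5 = (-4/459)/(105/4) = -16/48195

r = 9/4; a_0 = 1; a_1 = 8/5; a_2 = 22/45; a_3 = -112/1755; a_4 = -1082/29835; a_5 = -16/48195
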